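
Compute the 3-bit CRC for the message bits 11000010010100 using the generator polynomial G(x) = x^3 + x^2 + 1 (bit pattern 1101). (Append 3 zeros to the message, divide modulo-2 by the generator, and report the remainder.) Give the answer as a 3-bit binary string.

Append 3 zeros: 11000010010100000. Divide by 1101 (XOR where the leading bit is 1):
  pos 0: 1100 XOR 1101 = 0001
  pos 3: 1001 XOR 1101 = 0100
  pos 4: 1000 XOR 1101 = 0101
  pos 5: 1010 XOR 1101 = 0111
  pos 6: 1111 XOR 1101 = 0010
  pos 8: 1001 XOR 1101 = 0100
  pos 9: 1000 XOR 1101 = 0101
  pos 10: 1010 XOR 1101 = 0111
  pos 11: 1110 XOR 1101 = 0011
  pos 13: 1100 XOR 1101 = 0001
Remainder (last 3 bits) = 001. This is the CRC / FCS.

001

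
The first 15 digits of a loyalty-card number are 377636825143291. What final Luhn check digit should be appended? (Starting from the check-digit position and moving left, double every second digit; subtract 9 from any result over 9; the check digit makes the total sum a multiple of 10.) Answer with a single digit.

Partial digits right→left: 1 9 2 3 4 1 5 2 8 6 3 6 7 7 3
Double every second digit counting from the check-digit position (so the 1st, 3rd, 5th, ... of the partial from the right).
  doubled (with −9 where >9): 2 4 8 1 7 6 5 6 → sum 39
  kept as-is: 9 3 1 2 6 6 7 → sum 34
Total = 39 + 34 = 73.
Check digit = (10 − (73 mod 10)) mod 10 = 7.

7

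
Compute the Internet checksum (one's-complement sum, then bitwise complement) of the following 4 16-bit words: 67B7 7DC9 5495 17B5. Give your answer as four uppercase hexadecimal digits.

AE34

One's-complement addition (fold any carry out of bit 15 back into bit 0):
  0x67B7 + 0x7DC9 = 0x0E580
  0xE580 + 0x5495 = 0x13A15 → wrap carry → 0x3A16
  0x3A16 + 0x17B5 = 0x051CB
One's-complement sum = 0x51CB.
Checksum = ~0x51CB & 0xFFFF = 0xAE34.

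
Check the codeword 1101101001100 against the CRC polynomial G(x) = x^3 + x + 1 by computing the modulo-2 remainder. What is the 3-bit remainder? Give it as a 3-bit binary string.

Modulo-2 division of 1101101001100 by 1011:
  pos 0: 1101 XOR 1011 = 0110
  pos 1: 1101 XOR 1011 = 0110
  pos 2: 1100 XOR 1011 = 0111
  pos 3: 1111 XOR 1011 = 0100
  pos 4: 1000 XOR 1011 = 0011
  pos 6: 1101 XOR 1011 = 0110
  pos 7: 1101 XOR 1011 = 0110
  pos 8: 1100 XOR 1011 = 0111
  pos 9: 1110 XOR 1011 = 0101
Remainder = 101 (nonzero — an error is detected).

101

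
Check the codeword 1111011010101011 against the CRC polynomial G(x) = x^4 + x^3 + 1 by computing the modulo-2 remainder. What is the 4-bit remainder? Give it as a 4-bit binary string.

Modulo-2 division of 1111011010101011 by 11001:
  pos 0: 11110 XOR 11001 = 00111
  pos 2: 11111 XOR 11001 = 00110
  pos 4: 11001 XOR 11001 = 00000
  pos 10: 10101 XOR 11001 = 01100
  pos 11: 11001 XOR 11001 = 00000
Remainder = 0000 (zero — the frame passes the CRC check).

0000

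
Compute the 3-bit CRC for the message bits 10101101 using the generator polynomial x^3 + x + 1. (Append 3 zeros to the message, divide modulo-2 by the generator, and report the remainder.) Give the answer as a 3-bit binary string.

000

Append 3 zeros: 10101101000. Divide by 1011 (XOR where the leading bit is 1):
  pos 0: 1010 XOR 1011 = 0001
  pos 3: 1110 XOR 1011 = 0101
  pos 4: 1011 XOR 1011 = 0000
Remainder (last 3 bits) = 000. This is the CRC / FCS.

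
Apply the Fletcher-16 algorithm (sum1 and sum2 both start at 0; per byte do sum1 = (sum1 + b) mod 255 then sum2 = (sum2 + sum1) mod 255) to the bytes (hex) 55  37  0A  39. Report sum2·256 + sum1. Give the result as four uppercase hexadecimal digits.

Running sums (mod 255):
  after byte 0 (55): sum1=85, sum2=85
  after byte 1 (37): sum1=140, sum2=225
  after byte 2 (0A): sum1=150, sum2=120
  after byte 3 (39): sum1=207, sum2=72
Checksum = sum2·256 + sum1 = 72·256 + 207 = 18639 = 0x48CF.

48CF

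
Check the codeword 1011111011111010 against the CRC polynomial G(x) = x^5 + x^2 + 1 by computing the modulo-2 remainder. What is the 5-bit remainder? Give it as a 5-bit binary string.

00000

Modulo-2 division of 1011111011111010 by 100101:
  pos 0: 101111 XOR 100101 = 001010
  pos 2: 101010 XOR 100101 = 001111
  pos 4: 111111 XOR 100101 = 011010
  pos 5: 110101 XOR 100101 = 010000
  pos 6: 100001 XOR 100101 = 000100
  pos 9: 100101 XOR 100101 = 000000
Remainder = 00000 (zero — the frame passes the CRC check).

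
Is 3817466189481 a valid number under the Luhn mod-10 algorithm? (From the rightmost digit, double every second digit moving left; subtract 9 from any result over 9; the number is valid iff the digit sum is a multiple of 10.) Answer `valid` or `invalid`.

valid

From the right, keep odd positions and double even positions (subtract 9 from any doubled value over 9):
  doubled (positions 2,4,...): 7 9 2 3 5 7 → sum 33
  kept (positions 1,3,...): 1 4 8 6 4 1 3 → sum 27
Total = 60.
60 mod 10 = 0, so the number is valid.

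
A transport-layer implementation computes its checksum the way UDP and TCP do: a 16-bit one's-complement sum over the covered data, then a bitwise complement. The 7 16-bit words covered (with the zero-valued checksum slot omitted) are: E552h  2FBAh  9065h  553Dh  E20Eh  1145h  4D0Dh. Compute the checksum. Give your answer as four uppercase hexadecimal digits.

One's-complement addition (fold any carry out of bit 15 back into bit 0):
  0xE552 + 0x2FBA = 0x1150C → wrap carry → 0x150D
  0x150D + 0x9065 = 0x0A572
  0xA572 + 0x553D = 0x0FAAF
  0xFAAF + 0xE20E = 0x1DCBD → wrap carry → 0xDCBE
  0xDCBE + 0x1145 = 0x0EE03
  0xEE03 + 0x4D0D = 0x13B10 → wrap carry → 0x3B11
One's-complement sum = 0x3B11.
Checksum = ~0x3B11 & 0xFFFF = 0xC4EE.

C4EE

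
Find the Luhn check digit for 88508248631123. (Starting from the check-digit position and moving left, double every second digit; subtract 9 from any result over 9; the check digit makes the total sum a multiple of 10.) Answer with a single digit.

Partial digits right→left: 3 2 1 1 3 6 8 4 2 8 0 5 8 8
Double every second digit counting from the check-digit position (so the 1st, 3rd, 5th, ... of the partial from the right).
  doubled (with −9 where >9): 6 2 6 7 4 0 7 → sum 32
  kept as-is: 2 1 6 4 8 5 8 → sum 34
Total = 32 + 34 = 66.
Check digit = (10 − (66 mod 10)) mod 10 = 4.

4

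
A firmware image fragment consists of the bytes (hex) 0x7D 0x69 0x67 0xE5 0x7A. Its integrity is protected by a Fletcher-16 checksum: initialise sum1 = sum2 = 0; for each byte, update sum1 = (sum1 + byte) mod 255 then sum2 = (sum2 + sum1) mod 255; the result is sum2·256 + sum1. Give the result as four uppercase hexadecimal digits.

Running sums (mod 255):
  after byte 0 (0x7D): sum1=125, sum2=125
  after byte 1 (0x69): sum1=230, sum2=100
  after byte 2 (0x67): sum1=78, sum2=178
  after byte 3 (0xE5): sum1=52, sum2=230
  after byte 4 (0x7A): sum1=174, sum2=149
Checksum = sum2·256 + sum1 = 149·256 + 174 = 38318 = 0x95AE.

95AE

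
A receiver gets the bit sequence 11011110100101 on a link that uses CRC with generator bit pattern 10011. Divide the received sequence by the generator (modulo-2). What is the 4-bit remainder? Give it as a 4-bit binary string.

0010

Modulo-2 division of 11011110100101 by 10011:
  pos 0: 11011 XOR 10011 = 01000
  pos 1: 10001 XOR 10011 = 00010
  pos 4: 10101 XOR 10011 = 00110
  pos 6: 11000 XOR 10011 = 01011
  pos 7: 10111 XOR 10011 = 00100
  pos 9: 10001 XOR 10011 = 00010
Remainder = 0010 (nonzero — an error is detected).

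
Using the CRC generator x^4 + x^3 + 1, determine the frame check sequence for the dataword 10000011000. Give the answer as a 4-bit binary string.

Append 4 zeros: 100000110000000. Divide by 11001 (XOR where the leading bit is 1):
  pos 0: 10000 XOR 11001 = 01001
  pos 1: 10010 XOR 11001 = 01011
  pos 2: 10111 XOR 11001 = 01110
  pos 3: 11101 XOR 11001 = 00100
  pos 5: 10000 XOR 11001 = 01001
  pos 6: 10010 XOR 11001 = 01011
  pos 7: 10110 XOR 11001 = 01111
  pos 8: 11110 XOR 11001 = 00111
  pos 10: 11100 XOR 11001 = 00101
Remainder (last 4 bits) = 0101. This is the CRC / FCS.

0101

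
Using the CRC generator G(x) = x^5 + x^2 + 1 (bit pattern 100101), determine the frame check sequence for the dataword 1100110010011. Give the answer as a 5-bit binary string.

Append 5 zeros: 110011001001100000. Divide by 100101 (XOR where the leading bit is 1):
  pos 0: 110011 XOR 100101 = 010110
  pos 1: 101100 XOR 100101 = 001001
  pos 3: 100101 XOR 100101 = 000000
  pos 11: 110000 XOR 100101 = 010101
  pos 12: 101010 XOR 100101 = 001111
Remainder (last 5 bits) = 01111. This is the CRC / FCS.

01111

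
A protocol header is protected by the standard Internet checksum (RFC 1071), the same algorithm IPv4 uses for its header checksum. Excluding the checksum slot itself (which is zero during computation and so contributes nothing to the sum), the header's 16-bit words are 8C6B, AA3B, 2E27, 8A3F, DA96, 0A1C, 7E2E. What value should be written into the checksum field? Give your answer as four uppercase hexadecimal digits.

One's-complement addition (fold any carry out of bit 15 back into bit 0):
  0x8C6B + 0xAA3B = 0x136A6 → wrap carry → 0x36A7
  0x36A7 + 0x2E27 = 0x064CE
  0x64CE + 0x8A3F = 0x0EF0D
  0xEF0D + 0xDA96 = 0x1C9A3 → wrap carry → 0xC9A4
  0xC9A4 + 0x0A1C = 0x0D3C0
  0xD3C0 + 0x7E2E = 0x151EE → wrap carry → 0x51EF
One's-complement sum = 0x51EF.
Checksum = ~0x51EF & 0xFFFF = 0xAE10.

AE10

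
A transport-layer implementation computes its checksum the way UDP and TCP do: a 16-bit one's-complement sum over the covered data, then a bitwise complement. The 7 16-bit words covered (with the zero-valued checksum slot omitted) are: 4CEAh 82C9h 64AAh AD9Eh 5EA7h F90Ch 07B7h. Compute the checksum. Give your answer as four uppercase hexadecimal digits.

One's-complement addition (fold any carry out of bit 15 back into bit 0):
  0x4CEA + 0x82C9 = 0x0CFB3
  0xCFB3 + 0x64AA = 0x1345D → wrap carry → 0x345E
  0x345E + 0xAD9E = 0x0E1FC
  0xE1FC + 0x5EA7 = 0x140A3 → wrap carry → 0x40A4
  0x40A4 + 0xF90C = 0x139B0 → wrap carry → 0x39B1
  0x39B1 + 0x07B7 = 0x04168
One's-complement sum = 0x4168.
Checksum = ~0x4168 & 0xFFFF = 0xBE97.

BE97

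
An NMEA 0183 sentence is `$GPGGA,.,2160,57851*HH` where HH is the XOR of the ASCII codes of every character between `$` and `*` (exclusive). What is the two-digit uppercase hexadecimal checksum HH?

XOR the ASCII codes of the payload characters:
  'G' = 0x47 → acc = 0x47
  'P' = 0x50 → acc = 0x17
  'G' = 0x47 → acc = 0x50
  'G' = 0x47 → acc = 0x17
  'A' = 0x41 → acc = 0x56
  ',' = 0x2C → acc = 0x7A
  '.' = 0x2E → acc = 0x54
  ',' = 0x2C → acc = 0x78
  '2' = 0x32 → acc = 0x4A
  '1' = 0x31 → acc = 0x7B
  '6' = 0x36 → acc = 0x4D
  '0' = 0x30 → acc = 0x7D
  ',' = 0x2C → acc = 0x51
  '5' = 0x35 → acc = 0x64
  '7' = 0x37 → acc = 0x53
  '8' = 0x38 → acc = 0x6B
  '5' = 0x35 → acc = 0x5E
  '1' = 0x31 → acc = 0x6F
Checksum = 0x6F.

6F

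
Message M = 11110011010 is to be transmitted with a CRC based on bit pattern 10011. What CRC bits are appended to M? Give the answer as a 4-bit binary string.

Append 4 zeros: 111100110100000. Divide by 10011 (XOR where the leading bit is 1):
  pos 0: 11110 XOR 10011 = 01101
  pos 1: 11010 XOR 10011 = 01001
  pos 2: 10011 XOR 10011 = 00000
  pos 7: 10100 XOR 10011 = 00111
  pos 9: 11100 XOR 10011 = 01111
  pos 10: 11110 XOR 10011 = 01101
Remainder (last 4 bits) = 1101. This is the CRC / FCS.

1101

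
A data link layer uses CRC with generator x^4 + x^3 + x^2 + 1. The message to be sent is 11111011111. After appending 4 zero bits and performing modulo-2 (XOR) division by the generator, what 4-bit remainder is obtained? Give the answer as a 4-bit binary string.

1010

Append 4 zeros: 111110111110000. Divide by 11101 (XOR where the leading bit is 1):
  pos 0: 11111 XOR 11101 = 00010
  pos 3: 10011 XOR 11101 = 01110
  pos 4: 11101 XOR 11101 = 00000
  pos 9: 11000 XOR 11101 = 00101
Remainder (last 4 bits) = 1010. This is the CRC / FCS.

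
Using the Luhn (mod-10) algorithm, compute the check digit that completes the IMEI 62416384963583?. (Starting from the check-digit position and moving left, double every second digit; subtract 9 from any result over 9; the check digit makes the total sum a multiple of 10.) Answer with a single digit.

Partial digits right→left: 3 8 5 3 6 9 4 8 3 6 1 4 2 6
Double every second digit counting from the check-digit position (so the 1st, 3rd, 5th, ... of the partial from the right).
  doubled (with −9 where >9): 6 1 3 8 6 2 4 → sum 30
  kept as-is: 8 3 9 8 6 4 6 → sum 44
Total = 30 + 44 = 74.
Check digit = (10 − (74 mod 10)) mod 10 = 6.

6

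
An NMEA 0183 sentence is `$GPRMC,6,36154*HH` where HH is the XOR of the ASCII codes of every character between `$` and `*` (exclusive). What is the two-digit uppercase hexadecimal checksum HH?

48

XOR the ASCII codes of the payload characters:
  'G' = 0x47 → acc = 0x47
  'P' = 0x50 → acc = 0x17
  'R' = 0x52 → acc = 0x45
  'M' = 0x4D → acc = 0x08
  'C' = 0x43 → acc = 0x4B
  ',' = 0x2C → acc = 0x67
  '6' = 0x36 → acc = 0x51
  ',' = 0x2C → acc = 0x7D
  '3' = 0x33 → acc = 0x4E
  '6' = 0x36 → acc = 0x78
  '1' = 0x31 → acc = 0x49
  '5' = 0x35 → acc = 0x7C
  '4' = 0x34 → acc = 0x48
Checksum = 0x48.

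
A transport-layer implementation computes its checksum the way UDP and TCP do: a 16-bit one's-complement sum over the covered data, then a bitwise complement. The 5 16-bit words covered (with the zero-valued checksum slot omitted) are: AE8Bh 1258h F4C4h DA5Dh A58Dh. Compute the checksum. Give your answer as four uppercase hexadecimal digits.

CA6B

One's-complement addition (fold any carry out of bit 15 back into bit 0):
  0xAE8B + 0x1258 = 0x0C0E3
  0xC0E3 + 0xF4C4 = 0x1B5A7 → wrap carry → 0xB5A8
  0xB5A8 + 0xDA5D = 0x19005 → wrap carry → 0x9006
  0x9006 + 0xA58D = 0x13593 → wrap carry → 0x3594
One's-complement sum = 0x3594.
Checksum = ~0x3594 & 0xFFFF = 0xCA6B.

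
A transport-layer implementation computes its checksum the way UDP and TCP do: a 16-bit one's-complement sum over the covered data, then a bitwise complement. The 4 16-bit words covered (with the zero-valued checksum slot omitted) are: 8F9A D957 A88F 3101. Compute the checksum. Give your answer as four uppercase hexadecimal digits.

BD7C

One's-complement addition (fold any carry out of bit 15 back into bit 0):
  0x8F9A + 0xD957 = 0x168F1 → wrap carry → 0x68F2
  0x68F2 + 0xA88F = 0x11181 → wrap carry → 0x1182
  0x1182 + 0x3101 = 0x04283
One's-complement sum = 0x4283.
Checksum = ~0x4283 & 0xFFFF = 0xBD7C.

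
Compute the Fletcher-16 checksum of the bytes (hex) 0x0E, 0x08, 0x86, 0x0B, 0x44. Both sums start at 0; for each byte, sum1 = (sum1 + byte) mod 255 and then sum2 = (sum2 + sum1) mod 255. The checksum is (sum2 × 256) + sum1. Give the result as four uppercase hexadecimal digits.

54EB

Running sums (mod 255):
  after byte 0 (0x0E): sum1=14, sum2=14
  after byte 1 (0x08): sum1=22, sum2=36
  after byte 2 (0x86): sum1=156, sum2=192
  after byte 3 (0x0B): sum1=167, sum2=104
  after byte 4 (0x44): sum1=235, sum2=84
Checksum = sum2·256 + sum1 = 84·256 + 235 = 21739 = 0x54EB.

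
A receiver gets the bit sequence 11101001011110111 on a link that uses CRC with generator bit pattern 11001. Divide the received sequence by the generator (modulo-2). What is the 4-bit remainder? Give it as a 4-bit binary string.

Modulo-2 division of 11101001011110111 by 11001:
  pos 0: 11101 XOR 11001 = 00100
  pos 2: 10000 XOR 11001 = 01001
  pos 3: 10011 XOR 11001 = 01010
  pos 4: 10100 XOR 11001 = 01101
  pos 5: 11011 XOR 11001 = 00010
  pos 8: 10111 XOR 11001 = 01110
  pos 9: 11100 XOR 11001 = 00101
  pos 11: 10111 XOR 11001 = 01110
  pos 12: 11101 XOR 11001 = 00100
Remainder = 0100 (nonzero — an error is detected).

0100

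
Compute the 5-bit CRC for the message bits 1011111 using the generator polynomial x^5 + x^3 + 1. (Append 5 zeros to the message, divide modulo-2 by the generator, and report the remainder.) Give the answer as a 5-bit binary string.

Append 5 zeros: 101111100000. Divide by 101001 (XOR where the leading bit is 1):
  pos 0: 101111 XOR 101001 = 000110
  pos 3: 110100 XOR 101001 = 011101
  pos 4: 111010 XOR 101001 = 010011
  pos 5: 100110 XOR 101001 = 001111
Remainder (last 5 bits) = 11110. This is the CRC / FCS.

11110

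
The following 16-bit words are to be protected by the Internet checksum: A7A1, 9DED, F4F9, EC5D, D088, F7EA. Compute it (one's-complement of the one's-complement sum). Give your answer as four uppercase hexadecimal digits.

One's-complement addition (fold any carry out of bit 15 back into bit 0):
  0xA7A1 + 0x9DED = 0x1458E → wrap carry → 0x458F
  0x458F + 0xF4F9 = 0x13A88 → wrap carry → 0x3A89
  0x3A89 + 0xEC5D = 0x126E6 → wrap carry → 0x26E7
  0x26E7 + 0xD088 = 0x0F76F
  0xF76F + 0xF7EA = 0x1EF59 → wrap carry → 0xEF5A
One's-complement sum = 0xEF5A.
Checksum = ~0xEF5A & 0xFFFF = 0x10A5.

10A5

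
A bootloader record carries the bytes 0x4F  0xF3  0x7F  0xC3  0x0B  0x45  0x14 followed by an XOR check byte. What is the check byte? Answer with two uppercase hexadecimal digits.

5A

XOR the bytes together:
  start with 0x4F
  0x4F ⊕ 0xF3 = 0xBC
  0xBC ⊕ 0x7F = 0xC3
  0xC3 ⊕ 0xC3 = 0x00
  0x00 ⊕ 0x0B = 0x0B
  0x0B ⊕ 0x45 = 0x4E
  0x4E ⊕ 0x14 = 0x5A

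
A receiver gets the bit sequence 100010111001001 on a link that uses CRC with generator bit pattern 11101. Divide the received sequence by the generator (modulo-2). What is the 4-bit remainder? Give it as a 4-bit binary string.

Modulo-2 division of 100010111001001 by 11101:
  pos 0: 10001 XOR 11101 = 01100
  pos 1: 11000 XOR 11101 = 00101
  pos 3: 10111 XOR 11101 = 01010
  pos 4: 10101 XOR 11101 = 01000
  pos 5: 10000 XOR 11101 = 01101
  pos 6: 11010 XOR 11101 = 00111
  pos 8: 11110 XOR 11101 = 00011
Remainder = 1101 (nonzero — an error is detected).

1101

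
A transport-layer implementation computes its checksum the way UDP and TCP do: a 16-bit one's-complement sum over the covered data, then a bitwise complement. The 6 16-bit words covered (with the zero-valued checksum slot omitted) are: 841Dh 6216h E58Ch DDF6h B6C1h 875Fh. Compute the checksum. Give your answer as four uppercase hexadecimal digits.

1827

One's-complement addition (fold any carry out of bit 15 back into bit 0):
  0x841D + 0x6216 = 0x0E633
  0xE633 + 0xE58C = 0x1CBBF → wrap carry → 0xCBC0
  0xCBC0 + 0xDDF6 = 0x1A9B6 → wrap carry → 0xA9B7
  0xA9B7 + 0xB6C1 = 0x16078 → wrap carry → 0x6079
  0x6079 + 0x875F = 0x0E7D8
One's-complement sum = 0xE7D8.
Checksum = ~0xE7D8 & 0xFFFF = 0x1827.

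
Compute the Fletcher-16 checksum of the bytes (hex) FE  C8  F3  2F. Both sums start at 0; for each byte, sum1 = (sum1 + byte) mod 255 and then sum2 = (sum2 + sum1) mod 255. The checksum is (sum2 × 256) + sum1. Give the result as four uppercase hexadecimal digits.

6DEA

Running sums (mod 255):
  after byte 0 (FE): sum1=254, sum2=254
  after byte 1 (C8): sum1=199, sum2=198
  after byte 2 (F3): sum1=187, sum2=130
  after byte 3 (2F): sum1=234, sum2=109
Checksum = sum2·256 + sum1 = 109·256 + 234 = 28138 = 0x6DEA.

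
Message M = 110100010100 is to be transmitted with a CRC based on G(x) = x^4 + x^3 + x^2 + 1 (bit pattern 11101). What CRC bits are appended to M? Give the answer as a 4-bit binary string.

Append 4 zeros: 1101000101000000. Divide by 11101 (XOR where the leading bit is 1):
  pos 0: 11010 XOR 11101 = 00111
  pos 2: 11100 XOR 11101 = 00001
  pos 6: 11010 XOR 11101 = 00111
  pos 8: 11100 XOR 11101 = 00001
Remainder (last 4 bits) = 1000. This is the CRC / FCS.

1000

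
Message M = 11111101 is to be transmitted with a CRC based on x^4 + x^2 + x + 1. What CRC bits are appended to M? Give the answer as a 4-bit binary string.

0100

Append 4 zeros: 111111010000. Divide by 10111 (XOR where the leading bit is 1):
  pos 0: 11111 XOR 10111 = 01000
  pos 1: 10001 XOR 10111 = 00110
  pos 3: 11001 XOR 10111 = 01110
  pos 4: 11100 XOR 10111 = 01011
  pos 5: 10110 XOR 10111 = 00001
Remainder (last 4 bits) = 0100. This is the CRC / FCS.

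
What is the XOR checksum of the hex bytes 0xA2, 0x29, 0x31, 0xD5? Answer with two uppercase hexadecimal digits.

6F

XOR the bytes together:
  start with 0xA2
  0xA2 ⊕ 0x29 = 0x8B
  0x8B ⊕ 0x31 = 0xBA
  0xBA ⊕ 0xD5 = 0x6F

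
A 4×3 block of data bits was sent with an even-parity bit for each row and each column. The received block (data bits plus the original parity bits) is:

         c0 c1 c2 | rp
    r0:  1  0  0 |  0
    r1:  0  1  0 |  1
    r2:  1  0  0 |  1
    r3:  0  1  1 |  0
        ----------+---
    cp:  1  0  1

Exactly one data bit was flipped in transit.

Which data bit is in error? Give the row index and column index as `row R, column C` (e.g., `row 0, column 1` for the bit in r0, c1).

row 0, column 0

Recompute each row's even parity and compare to rp:
  r0: data parity 1, sent rp 0 → mismatch
  r1: data parity 1, sent rp 1 → ok
  r2: data parity 1, sent rp 1 → ok
  r3: data parity 0, sent rp 0 → ok
Recompute each column's even parity and compare to cp:
  c0: data parity 0, sent cp 1 → mismatch
  c1: data parity 0, sent cp 0 → ok
  c2: data parity 1, sent cp 1 → ok
Exactly one row (r0) and one column (c0) fail → the flipped bit is at their intersection.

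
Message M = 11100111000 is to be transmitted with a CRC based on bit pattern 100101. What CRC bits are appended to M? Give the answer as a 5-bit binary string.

Append 5 zeros: 1110011100000000. Divide by 100101 (XOR where the leading bit is 1):
  pos 0: 111001 XOR 100101 = 011100
  pos 1: 111001 XOR 100101 = 011100
  pos 2: 111001 XOR 100101 = 011100
  pos 3: 111000 XOR 100101 = 011101
  pos 4: 111010 XOR 100101 = 011111
  pos 5: 111110 XOR 100101 = 011011
  pos 6: 110110 XOR 100101 = 010011
  pos 7: 100110 XOR 100101 = 000011
Remainder (last 5 bits) = 11000. This is the CRC / FCS.

11000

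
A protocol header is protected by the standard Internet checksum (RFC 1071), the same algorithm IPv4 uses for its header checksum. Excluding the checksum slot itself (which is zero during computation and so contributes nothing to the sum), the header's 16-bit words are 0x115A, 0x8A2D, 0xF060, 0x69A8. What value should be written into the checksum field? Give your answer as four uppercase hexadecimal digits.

0A6F

One's-complement addition (fold any carry out of bit 15 back into bit 0):
  0x115A + 0x8A2D = 0x09B87
  0x9B87 + 0xF060 = 0x18BE7 → wrap carry → 0x8BE8
  0x8BE8 + 0x69A8 = 0x0F590
One's-complement sum = 0xF590.
Checksum = ~0xF590 & 0xFFFF = 0x0A6F.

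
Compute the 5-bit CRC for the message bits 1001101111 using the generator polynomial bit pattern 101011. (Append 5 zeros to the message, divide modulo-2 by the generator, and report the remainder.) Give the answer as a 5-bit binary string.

11111

Append 5 zeros: 100110111100000. Divide by 101011 (XOR where the leading bit is 1):
  pos 0: 100110 XOR 101011 = 001101
  pos 2: 110111 XOR 101011 = 011100
  pos 3: 111001 XOR 101011 = 010010
  pos 4: 100101 XOR 101011 = 001110
  pos 6: 111000 XOR 101011 = 010011
  pos 7: 100110 XOR 101011 = 001101
  pos 9: 110100 XOR 101011 = 011111
Remainder (last 5 bits) = 11111. This is the CRC / FCS.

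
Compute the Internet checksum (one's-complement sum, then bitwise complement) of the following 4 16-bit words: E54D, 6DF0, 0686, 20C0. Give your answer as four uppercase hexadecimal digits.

One's-complement addition (fold any carry out of bit 15 back into bit 0):
  0xE54D + 0x6DF0 = 0x1533D → wrap carry → 0x533E
  0x533E + 0x0686 = 0x059C4
  0x59C4 + 0x20C0 = 0x07A84
One's-complement sum = 0x7A84.
Checksum = ~0x7A84 & 0xFFFF = 0x857B.

857B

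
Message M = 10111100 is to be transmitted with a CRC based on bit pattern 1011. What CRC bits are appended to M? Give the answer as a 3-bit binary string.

010

Append 3 zeros: 10111100000. Divide by 1011 (XOR where the leading bit is 1):
  pos 0: 1011 XOR 1011 = 0000
  pos 4: 1100 XOR 1011 = 0111
  pos 5: 1110 XOR 1011 = 0101
  pos 6: 1010 XOR 1011 = 0001
Remainder (last 3 bits) = 010. This is the CRC / FCS.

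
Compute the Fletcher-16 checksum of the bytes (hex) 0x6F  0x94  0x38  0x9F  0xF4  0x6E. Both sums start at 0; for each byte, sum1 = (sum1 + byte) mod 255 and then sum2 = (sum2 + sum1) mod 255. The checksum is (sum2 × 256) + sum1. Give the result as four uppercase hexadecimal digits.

Running sums (mod 255):
  after byte 0 (0x6F): sum1=111, sum2=111
  after byte 1 (0x94): sum1=4, sum2=115
  after byte 2 (0x38): sum1=60, sum2=175
  after byte 3 (0x9F): sum1=219, sum2=139
  after byte 4 (0xF4): sum1=208, sum2=92
  after byte 5 (0x6E): sum1=63, sum2=155
Checksum = sum2·256 + sum1 = 155·256 + 63 = 39743 = 0x9B3F.

9B3F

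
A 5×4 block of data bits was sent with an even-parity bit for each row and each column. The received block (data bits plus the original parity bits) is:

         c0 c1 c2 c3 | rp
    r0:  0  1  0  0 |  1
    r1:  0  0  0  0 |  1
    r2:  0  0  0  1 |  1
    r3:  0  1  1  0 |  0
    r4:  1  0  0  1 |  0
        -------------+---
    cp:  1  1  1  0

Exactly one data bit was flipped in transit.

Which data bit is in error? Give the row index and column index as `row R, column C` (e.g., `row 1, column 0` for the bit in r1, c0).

Recompute each row's even parity and compare to rp:
  r0: data parity 1, sent rp 1 → ok
  r1: data parity 0, sent rp 1 → mismatch
  r2: data parity 1, sent rp 1 → ok
  r3: data parity 0, sent rp 0 → ok
  r4: data parity 0, sent rp 0 → ok
Recompute each column's even parity and compare to cp:
  c0: data parity 1, sent cp 1 → ok
  c1: data parity 0, sent cp 1 → mismatch
  c2: data parity 1, sent cp 1 → ok
  c3: data parity 0, sent cp 0 → ok
Exactly one row (r1) and one column (c1) fail → the flipped bit is at their intersection.

row 1, column 1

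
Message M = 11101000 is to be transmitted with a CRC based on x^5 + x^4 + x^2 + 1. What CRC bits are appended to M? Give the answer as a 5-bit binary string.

00011

Append 5 zeros: 1110100000000. Divide by 110101 (XOR where the leading bit is 1):
  pos 0: 111010 XOR 110101 = 001111
  pos 2: 111100 XOR 110101 = 001001
  pos 4: 100100 XOR 110101 = 010001
  pos 5: 100010 XOR 110101 = 010111
  pos 6: 101110 XOR 110101 = 011011
  pos 7: 110110 XOR 110101 = 000011
Remainder (last 5 bits) = 00011. This is the CRC / FCS.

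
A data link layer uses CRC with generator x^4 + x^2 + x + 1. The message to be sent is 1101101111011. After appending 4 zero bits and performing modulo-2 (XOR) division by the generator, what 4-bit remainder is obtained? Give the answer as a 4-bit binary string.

Append 4 zeros: 11011011110110000. Divide by 10111 (XOR where the leading bit is 1):
  pos 0: 11011 XOR 10111 = 01100
  pos 1: 11000 XOR 10111 = 01111
  pos 2: 11111 XOR 10111 = 01000
  pos 3: 10001 XOR 10111 = 00110
  pos 5: 11011 XOR 10111 = 01100
  pos 6: 11000 XOR 10111 = 01111
  pos 7: 11111 XOR 10111 = 01000
  pos 8: 10001 XOR 10111 = 00110
  pos 10: 11000 XOR 10111 = 01111
  pos 11: 11110 XOR 10111 = 01001
  pos 12: 10010 XOR 10111 = 00101
Remainder (last 4 bits) = 0101. This is the CRC / FCS.

0101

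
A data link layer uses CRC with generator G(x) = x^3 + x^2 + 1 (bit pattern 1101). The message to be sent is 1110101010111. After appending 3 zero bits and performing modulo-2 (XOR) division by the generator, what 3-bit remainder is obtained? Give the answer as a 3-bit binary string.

Append 3 zeros: 1110101010111000. Divide by 1101 (XOR where the leading bit is 1):
  pos 0: 1110 XOR 1101 = 0011
  pos 2: 1110 XOR 1101 = 0011
  pos 4: 1110 XOR 1101 = 0011
  pos 6: 1110 XOR 1101 = 0011
  pos 8: 1111 XOR 1101 = 0010
  pos 10: 1010 XOR 1101 = 0111
  pos 11: 1110 XOR 1101 = 0011
Remainder (last 3 bits) = 110. This is the CRC / FCS.

110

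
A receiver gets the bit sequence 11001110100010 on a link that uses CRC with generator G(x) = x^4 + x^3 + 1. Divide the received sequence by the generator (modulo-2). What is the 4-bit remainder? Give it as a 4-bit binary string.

Modulo-2 division of 11001110100010 by 11001:
  pos 0: 11001 XOR 11001 = 00000
  pos 5: 11010 XOR 11001 = 00011
  pos 8: 11001 XOR 11001 = 00000
Remainder = 0000 (zero — the frame passes the CRC check).

0000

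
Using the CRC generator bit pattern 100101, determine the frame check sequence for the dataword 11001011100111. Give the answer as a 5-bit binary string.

Append 5 zeros: 1100101110011100000. Divide by 100101 (XOR where the leading bit is 1):
  pos 0: 110010 XOR 100101 = 010111
  pos 1: 101111 XOR 100101 = 001010
  pos 3: 101011 XOR 100101 = 001110
  pos 5: 111000 XOR 100101 = 011101
  pos 6: 111011 XOR 100101 = 011110
  pos 7: 111101 XOR 100101 = 011000
  pos 8: 110001 XOR 100101 = 010100
  pos 9: 101000 XOR 100101 = 001101
  pos 11: 110100 XOR 100101 = 010001
  pos 12: 100010 XOR 100101 = 000111
Remainder (last 5 bits) = 01110. This is the CRC / FCS.

01110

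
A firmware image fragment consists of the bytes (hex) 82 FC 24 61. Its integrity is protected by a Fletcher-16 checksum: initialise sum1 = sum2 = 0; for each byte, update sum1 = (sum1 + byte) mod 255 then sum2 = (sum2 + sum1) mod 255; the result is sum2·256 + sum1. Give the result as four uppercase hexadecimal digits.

AA05

Running sums (mod 255):
  after byte 0 (82): sum1=130, sum2=130
  after byte 1 (FC): sum1=127, sum2=2
  after byte 2 (24): sum1=163, sum2=165
  after byte 3 (61): sum1=5, sum2=170
Checksum = sum2·256 + sum1 = 170·256 + 5 = 43525 = 0xAA05.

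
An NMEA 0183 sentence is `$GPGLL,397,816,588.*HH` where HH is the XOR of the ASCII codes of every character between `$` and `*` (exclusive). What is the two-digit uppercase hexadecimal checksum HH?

XOR the ASCII codes of the payload characters:
  'G' = 0x47 → acc = 0x47
  'P' = 0x50 → acc = 0x17
  'G' = 0x47 → acc = 0x50
  'L' = 0x4C → acc = 0x1C
  'L' = 0x4C → acc = 0x50
  ',' = 0x2C → acc = 0x7C
  '3' = 0x33 → acc = 0x4F
  '9' = 0x39 → acc = 0x76
  '7' = 0x37 → acc = 0x41
  ',' = 0x2C → acc = 0x6D
  '8' = 0x38 → acc = 0x55
  '1' = 0x31 → acc = 0x64
  '6' = 0x36 → acc = 0x52
  ',' = 0x2C → acc = 0x7E
  '5' = 0x35 → acc = 0x4B
  '8' = 0x38 → acc = 0x73
  '8' = 0x38 → acc = 0x4B
  '.' = 0x2E → acc = 0x65
Checksum = 0x65.

65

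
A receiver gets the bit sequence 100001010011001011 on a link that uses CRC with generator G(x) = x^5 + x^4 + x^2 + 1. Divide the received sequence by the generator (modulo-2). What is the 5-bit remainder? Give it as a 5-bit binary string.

Modulo-2 division of 100001010011001011 by 110101:
  pos 0: 100001 XOR 110101 = 010100
  pos 1: 101000 XOR 110101 = 011101
  pos 2: 111011 XOR 110101 = 001110
  pos 4: 111000 XOR 110101 = 001101
  pos 6: 110111 XOR 110101 = 000010
  pos 10: 100010 XOR 110101 = 010111
  pos 11: 101111 XOR 110101 = 011010
  pos 12: 110101 XOR 110101 = 000000
Remainder = 00000 (zero — the frame passes the CRC check).

00000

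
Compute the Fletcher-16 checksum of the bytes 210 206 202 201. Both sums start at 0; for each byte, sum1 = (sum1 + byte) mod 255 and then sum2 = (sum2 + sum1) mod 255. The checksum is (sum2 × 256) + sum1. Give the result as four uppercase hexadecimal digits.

Running sums (mod 255):
  after byte 0 (210): sum1=210, sum2=210
  after byte 1 (206): sum1=161, sum2=116
  after byte 2 (202): sum1=108, sum2=224
  after byte 3 (201): sum1=54, sum2=23
Checksum = sum2·256 + sum1 = 23·256 + 54 = 5942 = 0x1736.

1736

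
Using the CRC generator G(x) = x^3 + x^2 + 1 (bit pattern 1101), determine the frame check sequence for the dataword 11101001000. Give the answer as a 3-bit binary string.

000

Append 3 zeros: 11101001000000. Divide by 1101 (XOR where the leading bit is 1):
  pos 0: 1110 XOR 1101 = 0011
  pos 2: 1110 XOR 1101 = 0011
  pos 4: 1101 XOR 1101 = 0000
Remainder (last 3 bits) = 000. This is the CRC / FCS.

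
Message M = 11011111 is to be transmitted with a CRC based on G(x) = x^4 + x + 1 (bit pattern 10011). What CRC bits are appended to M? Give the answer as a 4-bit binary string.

Append 4 zeros: 110111110000. Divide by 10011 (XOR where the leading bit is 1):
  pos 0: 11011 XOR 10011 = 01000
  pos 1: 10001 XOR 10011 = 00010
  pos 4: 10110 XOR 10011 = 00101
  pos 6: 10100 XOR 10011 = 00111
Remainder (last 4 bits) = 1110. This is the CRC / FCS.

1110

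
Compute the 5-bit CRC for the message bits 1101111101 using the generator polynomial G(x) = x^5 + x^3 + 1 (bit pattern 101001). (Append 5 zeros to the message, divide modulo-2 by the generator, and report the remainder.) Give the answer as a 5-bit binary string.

Append 5 zeros: 110111110100000. Divide by 101001 (XOR where the leading bit is 1):
  pos 0: 110111 XOR 101001 = 011110
  pos 1: 111101 XOR 101001 = 010100
  pos 2: 101001 XOR 101001 = 000000
  pos 9: 100000 XOR 101001 = 001001
Remainder (last 5 bits) = 01001. This is the CRC / FCS.

01001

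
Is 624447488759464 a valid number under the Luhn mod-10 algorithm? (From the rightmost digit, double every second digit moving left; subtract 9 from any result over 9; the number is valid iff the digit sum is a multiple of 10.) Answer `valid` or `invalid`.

valid

From the right, keep odd positions and double even positions (subtract 9 from any doubled value over 9):
  doubled (positions 2,4,...): 3 9 5 7 5 8 4 → sum 41
  kept (positions 1,3,...): 4 4 5 8 4 4 4 6 → sum 39
Total = 80.
80 mod 10 = 0, so the number is valid.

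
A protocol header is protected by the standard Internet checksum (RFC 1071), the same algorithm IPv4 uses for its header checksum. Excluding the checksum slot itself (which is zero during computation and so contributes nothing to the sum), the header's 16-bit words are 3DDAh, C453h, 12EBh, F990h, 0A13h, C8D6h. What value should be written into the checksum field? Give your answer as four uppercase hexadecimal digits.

1E6C

One's-complement addition (fold any carry out of bit 15 back into bit 0):
  0x3DDA + 0xC453 = 0x1022D → wrap carry → 0x022E
  0x022E + 0x12EB = 0x01519
  0x1519 + 0xF990 = 0x10EA9 → wrap carry → 0x0EAA
  0x0EAA + 0x0A13 = 0x018BD
  0x18BD + 0xC8D6 = 0x0E193
One's-complement sum = 0xE193.
Checksum = ~0xE193 & 0xFFFF = 0x1E6C.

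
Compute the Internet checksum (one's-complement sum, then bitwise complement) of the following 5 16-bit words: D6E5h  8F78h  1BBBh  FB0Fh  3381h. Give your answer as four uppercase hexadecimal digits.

One's-complement addition (fold any carry out of bit 15 back into bit 0):
  0xD6E5 + 0x8F78 = 0x1665D → wrap carry → 0x665E
  0x665E + 0x1BBB = 0x08219
  0x8219 + 0xFB0F = 0x17D28 → wrap carry → 0x7D29
  0x7D29 + 0x3381 = 0x0B0AA
One's-complement sum = 0xB0AA.
Checksum = ~0xB0AA & 0xFFFF = 0x4F55.

4F55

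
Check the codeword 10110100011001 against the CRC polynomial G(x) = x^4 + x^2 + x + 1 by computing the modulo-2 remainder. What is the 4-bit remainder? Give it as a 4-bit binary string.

Modulo-2 division of 10110100011001 by 10111:
  pos 0: 10110 XOR 10111 = 00001
  pos 4: 11000 XOR 10111 = 01111
  pos 5: 11111 XOR 10111 = 01000
  pos 6: 10001 XOR 10111 = 00110
  pos 8: 11000 XOR 10111 = 01111
  pos 9: 11111 XOR 10111 = 01000
Remainder = 1000 (nonzero — an error is detected).

1000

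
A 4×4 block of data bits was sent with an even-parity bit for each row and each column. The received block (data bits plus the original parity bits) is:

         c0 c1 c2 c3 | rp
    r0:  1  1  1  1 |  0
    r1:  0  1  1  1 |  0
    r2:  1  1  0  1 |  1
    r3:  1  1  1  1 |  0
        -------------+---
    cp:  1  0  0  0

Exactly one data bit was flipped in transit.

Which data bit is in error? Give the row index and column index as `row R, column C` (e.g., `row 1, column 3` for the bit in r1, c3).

Recompute each row's even parity and compare to rp:
  r0: data parity 0, sent rp 0 → ok
  r1: data parity 1, sent rp 0 → mismatch
  r2: data parity 1, sent rp 1 → ok
  r3: data parity 0, sent rp 0 → ok
Recompute each column's even parity and compare to cp:
  c0: data parity 1, sent cp 1 → ok
  c1: data parity 0, sent cp 0 → ok
  c2: data parity 1, sent cp 0 → mismatch
  c3: data parity 0, sent cp 0 → ok
Exactly one row (r1) and one column (c2) fail → the flipped bit is at their intersection.

row 1, column 2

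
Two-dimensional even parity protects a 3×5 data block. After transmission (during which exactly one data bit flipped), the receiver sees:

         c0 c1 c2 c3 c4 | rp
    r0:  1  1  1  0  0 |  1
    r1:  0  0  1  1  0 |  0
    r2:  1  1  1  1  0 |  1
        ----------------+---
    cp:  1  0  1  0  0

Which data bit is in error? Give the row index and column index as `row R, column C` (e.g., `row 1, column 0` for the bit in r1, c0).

row 2, column 0

Recompute each row's even parity and compare to rp:
  r0: data parity 1, sent rp 1 → ok
  r1: data parity 0, sent rp 0 → ok
  r2: data parity 0, sent rp 1 → mismatch
Recompute each column's even parity and compare to cp:
  c0: data parity 0, sent cp 1 → mismatch
  c1: data parity 0, sent cp 0 → ok
  c2: data parity 1, sent cp 1 → ok
  c3: data parity 0, sent cp 0 → ok
  c4: data parity 0, sent cp 0 → ok
Exactly one row (r2) and one column (c0) fail → the flipped bit is at their intersection.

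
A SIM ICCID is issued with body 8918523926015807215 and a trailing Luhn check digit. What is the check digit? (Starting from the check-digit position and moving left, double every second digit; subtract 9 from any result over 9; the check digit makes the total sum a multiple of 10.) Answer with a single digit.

3

Partial digits right→left: 5 1 2 7 0 8 5 1 0 6 2 9 3 2 5 8 1 9 8
Double every second digit counting from the check-digit position (so the 1st, 3rd, 5th, ... of the partial from the right).
  doubled (with −9 where >9): 1 4 0 1 0 4 6 1 2 7 → sum 26
  kept as-is: 1 7 8 1 6 9 2 8 9 → sum 51
Total = 26 + 51 = 77.
Check digit = (10 − (77 mod 10)) mod 10 = 3.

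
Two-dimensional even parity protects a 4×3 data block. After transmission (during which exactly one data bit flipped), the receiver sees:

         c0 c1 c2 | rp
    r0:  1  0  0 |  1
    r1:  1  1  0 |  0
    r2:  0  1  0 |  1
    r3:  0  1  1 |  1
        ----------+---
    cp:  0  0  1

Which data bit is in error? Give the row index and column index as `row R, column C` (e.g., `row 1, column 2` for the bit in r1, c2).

row 3, column 1

Recompute each row's even parity and compare to rp:
  r0: data parity 1, sent rp 1 → ok
  r1: data parity 0, sent rp 0 → ok
  r2: data parity 1, sent rp 1 → ok
  r3: data parity 0, sent rp 1 → mismatch
Recompute each column's even parity and compare to cp:
  c0: data parity 0, sent cp 0 → ok
  c1: data parity 1, sent cp 0 → mismatch
  c2: data parity 1, sent cp 1 → ok
Exactly one row (r3) and one column (c1) fail → the flipped bit is at their intersection.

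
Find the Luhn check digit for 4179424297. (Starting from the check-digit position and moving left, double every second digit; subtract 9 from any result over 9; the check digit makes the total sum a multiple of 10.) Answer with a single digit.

Partial digits right→left: 7 9 2 4 2 4 9 7 1 4
Double every second digit counting from the check-digit position (so the 1st, 3rd, 5th, ... of the partial from the right).
  doubled (with −9 where >9): 5 4 4 9 2 → sum 24
  kept as-is: 9 4 4 7 4 → sum 28
Total = 24 + 28 = 52.
Check digit = (10 − (52 mod 10)) mod 10 = 8.

8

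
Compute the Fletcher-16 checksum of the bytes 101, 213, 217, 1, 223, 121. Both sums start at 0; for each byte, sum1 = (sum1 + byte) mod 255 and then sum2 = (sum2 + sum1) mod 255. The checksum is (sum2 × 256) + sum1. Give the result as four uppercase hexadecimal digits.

Running sums (mod 255):
  after byte 0 (101): sum1=101, sum2=101
  after byte 1 (213): sum1=59, sum2=160
  after byte 2 (217): sum1=21, sum2=181
  after byte 3 (1): sum1=22, sum2=203
  after byte 4 (223): sum1=245, sum2=193
  after byte 5 (121): sum1=111, sum2=49
Checksum = sum2·256 + sum1 = 49·256 + 111 = 12655 = 0x316F.

316F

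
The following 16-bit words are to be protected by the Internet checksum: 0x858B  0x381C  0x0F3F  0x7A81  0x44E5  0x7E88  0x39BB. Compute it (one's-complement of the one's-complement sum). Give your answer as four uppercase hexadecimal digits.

BB6E

One's-complement addition (fold any carry out of bit 15 back into bit 0):
  0x858B + 0x381C = 0x0BDA7
  0xBDA7 + 0x0F3F = 0x0CCE6
  0xCCE6 + 0x7A81 = 0x14767 → wrap carry → 0x4768
  0x4768 + 0x44E5 = 0x08C4D
  0x8C4D + 0x7E88 = 0x10AD5 → wrap carry → 0x0AD6
  0x0AD6 + 0x39BB = 0x04491
One's-complement sum = 0x4491.
Checksum = ~0x4491 & 0xFFFF = 0xBB6E.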